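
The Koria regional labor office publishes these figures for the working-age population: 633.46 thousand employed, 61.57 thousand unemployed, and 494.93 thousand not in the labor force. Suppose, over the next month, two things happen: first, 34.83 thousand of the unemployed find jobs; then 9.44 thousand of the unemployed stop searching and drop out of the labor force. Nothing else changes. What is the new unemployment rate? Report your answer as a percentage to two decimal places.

Initially, labor force = 633.46 + 61.57 = 695.03 thousand, so u = 61.57/695.03 = 8.86%.
After the first change, unemployed falls and employed rises by 34.83; labor force unchanged → E = 668.29, U = 26.74, labor force = 695.03 thousand.
After the second change, unemployed and labor force both fall by 9.44 → E = 668.29, U = 17.30, labor force = 685.59 thousand.
New unemployment rate = 17.30 / 685.59 = 2.52%.

New unemployment rate ≈ 2.52%.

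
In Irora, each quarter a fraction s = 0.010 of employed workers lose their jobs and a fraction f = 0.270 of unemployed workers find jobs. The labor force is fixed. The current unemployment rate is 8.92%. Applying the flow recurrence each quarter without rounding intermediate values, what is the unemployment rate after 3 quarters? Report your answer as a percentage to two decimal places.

With a fixed labor force, u_{t+1} = u_t + s·(1−u_t) − f·u_t = u_t·(1−s−f) + s.
Here 1−s−f = 0.720 and s = 0.010.
u_1 = 0.089200 × 0.720 + 0.010 = 0.074224.
u_2 = 0.074224 × 0.720 + 0.010 = 0.063441.
u_3 = 0.063441 × 0.720 + 0.010 = 0.055678.

Unemployment rate after three quarters ≈ 5.57%.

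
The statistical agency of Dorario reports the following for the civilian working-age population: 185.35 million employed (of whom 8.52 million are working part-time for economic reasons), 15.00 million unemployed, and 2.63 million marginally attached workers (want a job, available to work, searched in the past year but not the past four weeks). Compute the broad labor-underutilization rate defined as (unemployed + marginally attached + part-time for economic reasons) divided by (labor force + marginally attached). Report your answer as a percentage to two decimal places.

Labor force = 185.35 + 15.00 = 200.35 million.
Numerator = 15.00 + 2.63 + 8.52 = 26.15 million.
Denominator = 200.35 + 2.63 = 202.98 million.
Broad rate = 26.15 / 202.98 = 12.88%.

Broad underutilization rate ≈ 12.88%.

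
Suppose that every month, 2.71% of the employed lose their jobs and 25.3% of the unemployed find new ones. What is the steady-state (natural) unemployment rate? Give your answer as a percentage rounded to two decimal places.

Steady-state unemployment rate ≈ 9.68%.

At steady state the flows balance: s·E = f·U, so U/(E+U) = s/(s+f).
u* = 2.71 / (2.71 + 25.3) = 2.71 / 28.01 = 9.68%.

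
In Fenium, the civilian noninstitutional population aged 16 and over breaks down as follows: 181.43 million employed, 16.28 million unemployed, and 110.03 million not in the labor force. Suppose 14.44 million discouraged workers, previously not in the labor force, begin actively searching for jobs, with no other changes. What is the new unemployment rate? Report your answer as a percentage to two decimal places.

New unemployment rate ≈ 14.48%.

Initially, labor force = 181.43 + 16.28 = 197.71 million, so u = 16.28/197.71 = 8.23%.
After the change, unemployed and labor force both rise by 14.44 → E = 181.43, U = 30.72, labor force = 212.15 million.
New unemployment rate = 30.72 / 212.15 = 14.48%.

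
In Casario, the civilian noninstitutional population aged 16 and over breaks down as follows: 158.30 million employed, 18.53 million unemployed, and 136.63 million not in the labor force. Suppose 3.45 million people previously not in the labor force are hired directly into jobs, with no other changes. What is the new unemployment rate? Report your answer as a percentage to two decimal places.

Initially, labor force = 158.30 + 18.53 = 176.83 million, so u = 18.53/176.83 = 10.48%.
After the change, employed and labor force both rise by 3.45; unemployed unchanged → E = 161.75, U = 18.53, labor force = 180.28 million.
New unemployment rate = 18.53 / 180.28 = 10.28%.

New unemployment rate ≈ 10.28%.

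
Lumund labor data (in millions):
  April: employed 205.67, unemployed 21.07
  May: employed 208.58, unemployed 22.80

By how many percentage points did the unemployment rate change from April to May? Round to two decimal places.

April: labor force = 205.67 + 21.07 = 226.74; u = 21.07/226.74 = 9.29%.
May: labor force = 208.58 + 22.80 = 231.38; u = 22.80/231.38 = 9.85%.
Change = 9.85% − 9.29% = +0.56 pp.

The unemployment rate changed by +0.56 percentage points.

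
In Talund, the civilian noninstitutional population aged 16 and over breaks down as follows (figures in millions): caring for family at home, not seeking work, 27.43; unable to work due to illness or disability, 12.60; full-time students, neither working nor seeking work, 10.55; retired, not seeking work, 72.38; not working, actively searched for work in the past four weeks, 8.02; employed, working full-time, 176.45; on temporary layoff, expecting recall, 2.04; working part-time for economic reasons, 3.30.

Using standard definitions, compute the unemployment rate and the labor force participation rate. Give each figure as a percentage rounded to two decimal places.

Employed = 176.45 + 3.30 = 179.75 million (anyone who worked, including part-time for economic reasons, counts as employed).
Unemployed = 8.02 + 2.04 = 10.06 million (jobless and actively searching, or on temporary layoff).
Labor force = 179.75 + 10.06 = 189.81 million.
Not in labor force = 27.43 + 12.60 + 10.55 + 72.38 = 122.96 million (those not working and not actively searching are outside the labor force).
Civilian working-age population = 189.81 + 122.96 = 312.77 million.
Unemployment rate = 10.06 / 189.81 = 5.30%.
Labor force participation rate = 189.81 / 312.77 = 60.69%.

Unemployment rate ≈ 5.30%; labor force participation rate ≈ 60.69%.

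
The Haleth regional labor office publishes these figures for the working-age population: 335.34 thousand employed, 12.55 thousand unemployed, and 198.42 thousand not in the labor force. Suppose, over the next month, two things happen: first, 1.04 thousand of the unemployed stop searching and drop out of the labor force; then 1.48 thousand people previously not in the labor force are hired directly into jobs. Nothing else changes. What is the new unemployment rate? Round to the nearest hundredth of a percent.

New unemployment rate ≈ 3.30%.

Initially, labor force = 335.34 + 12.55 = 347.89 thousand, so u = 12.55/347.89 = 3.61%.
After the first change, unemployed and labor force both fall by 1.04 → E = 335.34, U = 11.51, labor force = 346.85 thousand.
After the second change, employed and labor force both rise by 1.48; unemployed unchanged → E = 336.82, U = 11.51, labor force = 348.33 thousand.
New unemployment rate = 11.51 / 348.33 = 3.30%.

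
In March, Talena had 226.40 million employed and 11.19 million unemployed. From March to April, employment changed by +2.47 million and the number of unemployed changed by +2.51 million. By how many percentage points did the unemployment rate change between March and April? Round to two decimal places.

March: labor force = 226.40 + 11.19 = 237.59; u = 11.19/237.59 = 4.71%.
April: labor force = 228.87 + 13.70 = 242.57; u = 13.70/242.57 = 5.65%.
Change = 5.65% − 4.71% = +0.94 pp.

The unemployment rate changed by +0.94 percentage points.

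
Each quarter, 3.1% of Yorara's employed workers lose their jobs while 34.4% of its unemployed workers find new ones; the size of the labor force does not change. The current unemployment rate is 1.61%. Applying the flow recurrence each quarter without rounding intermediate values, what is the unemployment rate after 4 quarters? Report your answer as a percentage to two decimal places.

Unemployment rate after four quarters ≈ 7.25%.

With a fixed labor force, u_{t+1} = u_t + s·(1−u_t) − f·u_t = u_t·(1−s−f) + s.
Here 1−s−f = 0.625 and s = 0.031.
u_1 = 0.016100 × 0.625 + 0.031 = 0.041063.
u_2 = 0.041063 × 0.625 + 0.031 = 0.056664.
u_3 = 0.056664 × 0.625 + 0.031 = 0.066415.
u_4 = 0.066415 × 0.625 + 0.031 = 0.072509.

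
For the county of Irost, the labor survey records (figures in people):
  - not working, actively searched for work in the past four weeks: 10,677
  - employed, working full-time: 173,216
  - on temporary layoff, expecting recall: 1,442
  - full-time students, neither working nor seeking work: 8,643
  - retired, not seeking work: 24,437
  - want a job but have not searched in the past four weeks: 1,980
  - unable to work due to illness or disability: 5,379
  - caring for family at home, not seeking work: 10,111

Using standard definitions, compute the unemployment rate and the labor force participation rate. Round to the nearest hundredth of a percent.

Unemployment rate ≈ 6.54%; labor force participation rate ≈ 78.57%.

Employed = 173,216.
Unemployed = 10,677 + 1,442 = 12,119 (jobless and actively searching, or on temporary layoff).
Labor force = 173,216 + 12,119 = 185,335.
Not in labor force = 8,643 + 24,437 + 1,980 + 5,379 + 10,111 = 50,550 (those not working and not actively searching are outside the labor force — including those who want a job but have given up searching).
Civilian working-age population = 185,335 + 50,550 = 235,885.
Unemployment rate = 12,119 / 185,335 = 6.54%.
Labor force participation rate = 185,335 / 235,885 = 78.57%.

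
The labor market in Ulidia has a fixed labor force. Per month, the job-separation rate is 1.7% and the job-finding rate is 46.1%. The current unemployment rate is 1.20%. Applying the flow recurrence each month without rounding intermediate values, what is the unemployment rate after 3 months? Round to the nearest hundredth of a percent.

With a fixed labor force, u_{t+1} = u_t + s·(1−u_t) − f·u_t = u_t·(1−s−f) + s.
Here 1−s−f = 0.522 and s = 0.017.
u_1 = 0.012000 × 0.522 + 0.017 = 0.023264.
u_2 = 0.023264 × 0.522 + 0.017 = 0.029144.
u_3 = 0.029144 × 0.522 + 0.017 = 0.032213.

Unemployment rate after three months ≈ 3.22%.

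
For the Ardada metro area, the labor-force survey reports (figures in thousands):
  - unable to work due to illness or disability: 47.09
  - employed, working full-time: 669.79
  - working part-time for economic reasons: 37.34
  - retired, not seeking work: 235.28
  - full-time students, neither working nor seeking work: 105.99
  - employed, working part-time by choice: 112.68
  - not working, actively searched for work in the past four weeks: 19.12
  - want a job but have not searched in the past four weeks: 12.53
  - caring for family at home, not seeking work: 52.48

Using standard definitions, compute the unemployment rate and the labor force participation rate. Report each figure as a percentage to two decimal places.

Employed = 669.79 + 37.34 + 112.68 = 819.81 thousand (anyone who worked, including part-time for economic reasons, counts as employed).
Unemployed = 19.12 thousand.
Labor force = 819.81 + 19.12 = 838.93 thousand.
Not in labor force = 47.09 + 235.28 + 105.99 + 12.53 + 52.48 = 453.37 thousand (those not working and not actively searching are outside the labor force — including those who want a job but have given up searching).
Civilian working-age population = 838.93 + 453.37 = 1,292.30 thousand.
Unemployment rate = 19.12 / 838.93 = 2.28%.
Labor force participation rate = 838.93 / 1,292.30 = 64.92%.

Unemployment rate ≈ 2.28%; labor force participation rate ≈ 64.92%.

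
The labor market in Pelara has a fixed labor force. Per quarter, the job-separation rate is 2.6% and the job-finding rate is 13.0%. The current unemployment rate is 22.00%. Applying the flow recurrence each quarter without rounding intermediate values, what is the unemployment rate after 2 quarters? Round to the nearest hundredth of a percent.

With a fixed labor force, u_{t+1} = u_t + s·(1−u_t) − f·u_t = u_t·(1−s−f) + s.
Here 1−s−f = 0.844 and s = 0.026.
u_1 = 0.220000 × 0.844 + 0.026 = 0.211680.
u_2 = 0.211680 × 0.844 + 0.026 = 0.204658.

Unemployment rate after two quarters ≈ 20.47%.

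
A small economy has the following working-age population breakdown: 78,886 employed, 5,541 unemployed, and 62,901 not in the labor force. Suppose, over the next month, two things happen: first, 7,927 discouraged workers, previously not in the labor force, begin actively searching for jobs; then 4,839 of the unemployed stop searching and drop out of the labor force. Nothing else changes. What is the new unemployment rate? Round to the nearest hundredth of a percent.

Initially, labor force = 78,886 + 5,541 = 84,427, so u = 5,541/84,427 = 6.56%.
After the first change, unemployed and labor force both rise by 7,927 → E = 78,886, U = 13,468, labor force = 92,354.
After the second change, unemployed and labor force both fall by 4,839 → E = 78,886, U = 8,629, labor force = 87,515.
New unemployment rate = 8,629 / 87,515 = 9.86%.

New unemployment rate ≈ 9.86%.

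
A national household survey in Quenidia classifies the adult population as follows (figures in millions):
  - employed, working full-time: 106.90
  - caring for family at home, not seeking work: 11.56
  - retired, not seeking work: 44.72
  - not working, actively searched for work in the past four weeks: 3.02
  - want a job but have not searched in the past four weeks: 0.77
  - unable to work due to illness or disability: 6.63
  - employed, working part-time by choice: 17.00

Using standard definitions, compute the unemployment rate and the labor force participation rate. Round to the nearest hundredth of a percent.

Unemployment rate ≈ 2.38%; labor force participation rate ≈ 66.59%.

Employed = 106.90 + 17.00 = 123.90 million.
Unemployed = 3.02 million.
Labor force = 123.90 + 3.02 = 126.92 million.
Not in labor force = 11.56 + 44.72 + 0.77 + 6.63 = 63.68 million (those not working and not actively searching are outside the labor force — including those who want a job but have given up searching).
Civilian working-age population = 126.92 + 63.68 = 190.60 million.
Unemployment rate = 3.02 / 126.92 = 2.38%.
Labor force participation rate = 126.92 / 190.60 = 66.59%.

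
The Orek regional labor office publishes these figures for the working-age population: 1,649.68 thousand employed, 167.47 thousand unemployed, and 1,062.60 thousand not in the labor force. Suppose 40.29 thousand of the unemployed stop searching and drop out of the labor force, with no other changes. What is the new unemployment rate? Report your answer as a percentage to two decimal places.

New unemployment rate ≈ 7.16%.

Initially, labor force = 1,649.68 + 167.47 = 1,817.15 thousand, so u = 167.47/1,817.15 = 9.22%.
After the change, unemployed and labor force both fall by 40.29 → E = 1,649.68, U = 127.18, labor force = 1,776.86 thousand.
New unemployment rate = 127.18 / 1,776.86 = 7.16%.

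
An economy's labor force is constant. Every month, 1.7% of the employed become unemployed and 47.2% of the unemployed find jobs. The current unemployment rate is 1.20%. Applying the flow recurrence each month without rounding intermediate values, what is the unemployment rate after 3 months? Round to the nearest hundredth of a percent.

With a fixed labor force, u_{t+1} = u_t + s·(1−u_t) − f·u_t = u_t·(1−s−f) + s.
Here 1−s−f = 0.511 and s = 0.017.
u_1 = 0.012000 × 0.511 + 0.017 = 0.023132.
u_2 = 0.023132 × 0.511 + 0.017 = 0.028820.
u_3 = 0.028820 × 0.511 + 0.017 = 0.031727.

Unemployment rate after three months ≈ 3.17%.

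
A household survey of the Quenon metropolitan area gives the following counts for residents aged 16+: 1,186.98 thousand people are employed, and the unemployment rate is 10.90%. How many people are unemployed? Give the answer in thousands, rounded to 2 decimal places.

Let U be the number unemployed. The labor force is E + U, and U/(E+U) = 0.1090.
So U = 0.1090 × 1,186.98 / (1 − 0.1090) = 129.3808 / 0.8910 ≈ 145.21 thousand.

About 145.21 thousand are unemployed.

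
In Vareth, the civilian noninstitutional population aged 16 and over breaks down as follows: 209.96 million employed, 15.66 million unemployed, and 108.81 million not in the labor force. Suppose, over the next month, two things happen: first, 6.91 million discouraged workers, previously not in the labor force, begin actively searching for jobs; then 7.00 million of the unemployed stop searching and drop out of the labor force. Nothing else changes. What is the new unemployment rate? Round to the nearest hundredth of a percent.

Initially, labor force = 209.96 + 15.66 = 225.62 million, so u = 15.66/225.62 = 6.94%.
After the first change, unemployed and labor force both rise by 6.91 → E = 209.96, U = 22.57, labor force = 232.53 million.
After the second change, unemployed and labor force both fall by 7.00 → E = 209.96, U = 15.57, labor force = 225.53 million.
New unemployment rate = 15.57 / 225.53 = 6.90%.

New unemployment rate ≈ 6.90%.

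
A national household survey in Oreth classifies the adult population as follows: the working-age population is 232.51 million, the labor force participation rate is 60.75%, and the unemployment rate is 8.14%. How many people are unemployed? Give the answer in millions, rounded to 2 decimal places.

Labor force = 0.6075 × 232.51 = 141.25 million.
Unemployed = 0.0814 × 141.25 ≈ 11.50 million.

About 11.50 million are unemployed.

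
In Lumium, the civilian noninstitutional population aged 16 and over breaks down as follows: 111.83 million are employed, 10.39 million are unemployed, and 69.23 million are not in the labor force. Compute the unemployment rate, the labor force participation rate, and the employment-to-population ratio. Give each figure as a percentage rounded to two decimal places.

Labor force = employed + unemployed = 111.83 + 10.39 = 122.22 million.
Working-age population = 122.22 + 69.23 = 191.45 million.
Unemployment rate = 10.39 / 122.22 = 8.50%.
Labor force participation rate = 122.22 / 191.45 = 63.84%.
Employment-population ratio = 111.83 / 191.45 = 58.41%.

Unemployment rate ≈ 8.50%; labor force participation rate ≈ 63.84%; employment-population ratio ≈ 58.41%.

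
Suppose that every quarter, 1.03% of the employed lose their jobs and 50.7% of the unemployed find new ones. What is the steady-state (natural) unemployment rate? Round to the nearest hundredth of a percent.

Steady-state unemployment rate ≈ 1.99%.

At steady state the flows balance: s·E = f·U, so U/(E+U) = s/(s+f).
u* = 1.03 / (1.03 + 50.7) = 1.03 / 51.73 = 1.99%.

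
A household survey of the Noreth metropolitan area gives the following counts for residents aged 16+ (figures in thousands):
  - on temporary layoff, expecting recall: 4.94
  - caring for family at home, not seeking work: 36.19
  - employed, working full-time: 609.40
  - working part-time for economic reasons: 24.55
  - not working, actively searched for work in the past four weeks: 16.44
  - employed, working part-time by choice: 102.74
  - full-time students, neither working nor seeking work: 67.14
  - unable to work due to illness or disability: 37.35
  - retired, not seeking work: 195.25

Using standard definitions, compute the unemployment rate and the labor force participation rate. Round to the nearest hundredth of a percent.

Unemployment rate ≈ 2.82%; labor force participation rate ≈ 69.29%.

Employed = 609.40 + 24.55 + 102.74 = 736.69 thousand (anyone who worked, including part-time for economic reasons, counts as employed).
Unemployed = 4.94 + 16.44 = 21.38 thousand (jobless and actively searching, or on temporary layoff).
Labor force = 736.69 + 21.38 = 758.07 thousand.
Not in labor force = 36.19 + 67.14 + 37.35 + 195.25 = 335.93 thousand (those not working and not actively searching are outside the labor force).
Civilian working-age population = 758.07 + 335.93 = 1,094.00 thousand.
Unemployment rate = 21.38 / 758.07 = 2.82%.
Labor force participation rate = 758.07 / 1,094.00 = 69.29%.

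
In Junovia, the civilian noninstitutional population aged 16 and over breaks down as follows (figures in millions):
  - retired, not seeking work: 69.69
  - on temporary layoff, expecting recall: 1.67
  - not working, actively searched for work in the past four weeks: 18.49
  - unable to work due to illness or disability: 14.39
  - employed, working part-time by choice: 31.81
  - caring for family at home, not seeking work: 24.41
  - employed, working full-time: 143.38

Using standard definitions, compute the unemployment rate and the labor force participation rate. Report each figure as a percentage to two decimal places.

Unemployment rate ≈ 10.32%; labor force participation rate ≈ 64.29%.

Employed = 31.81 + 143.38 = 175.19 million.
Unemployed = 1.67 + 18.49 = 20.16 million (jobless and actively searching, or on temporary layoff).
Labor force = 175.19 + 20.16 = 195.35 million.
Not in labor force = 69.69 + 14.39 + 24.41 = 108.49 million (those not working and not actively searching are outside the labor force).
Civilian working-age population = 195.35 + 108.49 = 303.84 million.
Unemployment rate = 20.16 / 195.35 = 10.32%.
Labor force participation rate = 195.35 / 303.84 = 64.29%.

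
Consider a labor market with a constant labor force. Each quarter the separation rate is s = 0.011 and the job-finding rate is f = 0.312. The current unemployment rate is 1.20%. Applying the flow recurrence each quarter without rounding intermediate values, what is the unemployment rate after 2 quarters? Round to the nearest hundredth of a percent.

With a fixed labor force, u_{t+1} = u_t + s·(1−u_t) − f·u_t = u_t·(1−s−f) + s.
Here 1−s−f = 0.677 and s = 0.011.
u_1 = 0.012000 × 0.677 + 0.011 = 0.019124.
u_2 = 0.019124 × 0.677 + 0.011 = 0.023947.

Unemployment rate after two quarters ≈ 2.39%.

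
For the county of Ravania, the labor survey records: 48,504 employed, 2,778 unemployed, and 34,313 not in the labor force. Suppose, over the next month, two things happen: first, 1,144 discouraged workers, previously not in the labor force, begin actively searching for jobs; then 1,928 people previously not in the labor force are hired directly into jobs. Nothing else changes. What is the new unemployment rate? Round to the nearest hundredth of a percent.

New unemployment rate ≈ 7.22%.

Initially, labor force = 48,504 + 2,778 = 51,282, so u = 2,778/51,282 = 5.42%.
After the first change, unemployed and labor force both rise by 1,144 → E = 48,504, U = 3,922, labor force = 52,426.
After the second change, employed and labor force both rise by 1,928; unemployed unchanged → E = 50,432, U = 3,922, labor force = 54,354.
New unemployment rate = 3,922 / 54,354 = 7.22%.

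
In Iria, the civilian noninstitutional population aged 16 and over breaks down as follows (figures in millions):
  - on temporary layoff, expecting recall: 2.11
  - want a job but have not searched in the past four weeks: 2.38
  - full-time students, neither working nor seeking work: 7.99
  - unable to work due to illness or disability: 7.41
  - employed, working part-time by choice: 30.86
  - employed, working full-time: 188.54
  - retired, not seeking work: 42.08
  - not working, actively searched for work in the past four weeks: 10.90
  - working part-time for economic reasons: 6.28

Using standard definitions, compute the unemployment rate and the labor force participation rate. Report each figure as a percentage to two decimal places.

Unemployment rate ≈ 5.45%; labor force participation rate ≈ 79.95%.

Employed = 30.86 + 188.54 + 6.28 = 225.68 million (anyone who worked, including part-time for economic reasons, counts as employed).
Unemployed = 2.11 + 10.90 = 13.01 million (jobless and actively searching, or on temporary layoff).
Labor force = 225.68 + 13.01 = 238.69 million.
Not in labor force = 2.38 + 7.99 + 7.41 + 42.08 = 59.86 million (those not working and not actively searching are outside the labor force — including those who want a job but have given up searching).
Civilian working-age population = 238.69 + 59.86 = 298.55 million.
Unemployment rate = 13.01 / 238.69 = 5.45%.
Labor force participation rate = 238.69 / 298.55 = 79.95%.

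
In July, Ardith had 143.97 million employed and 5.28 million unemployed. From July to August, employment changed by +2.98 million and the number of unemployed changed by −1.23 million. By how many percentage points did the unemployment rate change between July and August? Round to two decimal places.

July: labor force = 143.97 + 5.28 = 149.25; u = 5.28/149.25 = 3.54%.
August: labor force = 146.95 + 4.05 = 151.00; u = 4.05/151.00 = 2.68%.
Change = 2.68% − 3.54% = −0.86 pp.

The unemployment rate changed by −0.86 percentage points.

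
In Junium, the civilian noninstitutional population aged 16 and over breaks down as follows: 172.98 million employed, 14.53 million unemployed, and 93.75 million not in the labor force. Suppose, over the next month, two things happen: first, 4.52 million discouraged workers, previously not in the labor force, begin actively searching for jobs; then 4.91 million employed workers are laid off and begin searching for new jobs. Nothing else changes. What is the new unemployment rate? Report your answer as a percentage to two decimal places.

Initially, labor force = 172.98 + 14.53 = 187.51 million, so u = 14.53/187.51 = 7.75%.
After the first change, unemployed and labor force both rise by 4.52 → E = 172.98, U = 19.05, labor force = 192.03 million.
After the second change, employed falls and unemployed rises by 4.91; labor force unchanged → E = 168.07, U = 23.96, labor force = 192.03 million.
New unemployment rate = 23.96 / 192.03 = 12.48%.

New unemployment rate ≈ 12.48%.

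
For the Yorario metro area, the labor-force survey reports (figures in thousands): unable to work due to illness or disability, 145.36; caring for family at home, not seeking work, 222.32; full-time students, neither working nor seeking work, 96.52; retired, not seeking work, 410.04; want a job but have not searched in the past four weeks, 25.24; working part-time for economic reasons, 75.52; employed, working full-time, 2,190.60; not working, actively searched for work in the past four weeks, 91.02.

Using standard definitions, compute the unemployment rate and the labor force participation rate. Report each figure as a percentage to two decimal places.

Unemployment rate ≈ 3.86%; labor force participation rate ≈ 72.38%.

Employed = 75.52 + 2,190.60 = 2,266.12 thousand (anyone who worked, including part-time for economic reasons, counts as employed).
Unemployed = 91.02 thousand.
Labor force = 2,266.12 + 91.02 = 2,357.14 thousand.
Not in labor force = 145.36 + 222.32 + 96.52 + 410.04 + 25.24 = 899.48 thousand (those not working and not actively searching are outside the labor force — including those who want a job but have given up searching).
Civilian working-age population = 2,357.14 + 899.48 = 3,256.62 thousand.
Unemployment rate = 91.02 / 2,357.14 = 3.86%.
Labor force participation rate = 2,357.14 / 3,256.62 = 72.38%.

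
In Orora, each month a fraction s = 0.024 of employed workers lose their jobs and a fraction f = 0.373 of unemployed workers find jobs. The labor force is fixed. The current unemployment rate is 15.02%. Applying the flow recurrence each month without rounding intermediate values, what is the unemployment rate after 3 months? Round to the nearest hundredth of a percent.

With a fixed labor force, u_{t+1} = u_t + s·(1−u_t) − f·u_t = u_t·(1−s−f) + s.
Here 1−s−f = 0.603 and s = 0.024.
u_1 = 0.150200 × 0.603 + 0.024 = 0.114571.
u_2 = 0.114571 × 0.603 + 0.024 = 0.093086.
u_3 = 0.093086 × 0.603 + 0.024 = 0.080131.

Unemployment rate after three months ≈ 8.01%.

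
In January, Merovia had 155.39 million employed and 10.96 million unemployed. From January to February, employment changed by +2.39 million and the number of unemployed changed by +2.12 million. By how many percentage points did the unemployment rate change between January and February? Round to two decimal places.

The unemployment rate changed by +1.07 percentage points.

January: labor force = 155.39 + 10.96 = 166.35; u = 10.96/166.35 = 6.59%.
February: labor force = 157.78 + 13.08 = 170.86; u = 13.08/170.86 = 7.66%.
Change = 7.66% − 6.59% = +1.07 pp.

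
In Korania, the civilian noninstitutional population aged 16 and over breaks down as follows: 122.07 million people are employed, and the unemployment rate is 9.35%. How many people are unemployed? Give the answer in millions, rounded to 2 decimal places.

About 12.59 million are unemployed.

Let U be the number unemployed. The labor force is E + U, and U/(E+U) = 0.0935.
So U = 0.0935 × 122.07 / (1 − 0.0935) = 11.4135 / 0.9065 ≈ 12.59 million.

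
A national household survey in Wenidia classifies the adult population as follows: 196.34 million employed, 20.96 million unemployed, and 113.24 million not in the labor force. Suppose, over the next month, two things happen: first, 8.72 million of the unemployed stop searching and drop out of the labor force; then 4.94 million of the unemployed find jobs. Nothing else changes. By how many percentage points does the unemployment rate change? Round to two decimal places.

Initially, labor force = 196.34 + 20.96 = 217.30 million, so u = 20.96/217.30 = 9.65%.
After the first change, unemployed and labor force both fall by 8.72 → E = 196.34, U = 12.24, labor force = 208.58 million.
After the second change, unemployed falls and employed rises by 4.94; labor force unchanged → E = 201.28, U = 7.30, labor force = 208.58 million.
New unemployment rate = 7.30 / 208.58 = 3.50%.
Change = 3.50% − 9.65% = −6.15 percentage points.

The unemployment rate changes by −6.15 percentage points.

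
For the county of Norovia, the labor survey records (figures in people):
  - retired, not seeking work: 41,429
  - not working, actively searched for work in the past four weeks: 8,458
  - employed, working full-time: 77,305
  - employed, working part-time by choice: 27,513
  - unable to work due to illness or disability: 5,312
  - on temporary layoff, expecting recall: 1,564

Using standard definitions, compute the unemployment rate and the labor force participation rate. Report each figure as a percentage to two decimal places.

Employed = 77,305 + 27,513 = 104,818.
Unemployed = 8,458 + 1,564 = 10,022 (jobless and actively searching, or on temporary layoff).
Labor force = 104,818 + 10,022 = 114,840.
Not in labor force = 41,429 + 5,312 = 46,741 (those not working and not actively searching are outside the labor force).
Civilian working-age population = 114,840 + 46,741 = 161,581.
Unemployment rate = 10,022 / 114,840 = 8.73%.
Labor force participation rate = 114,840 / 161,581 = 71.07%.

Unemployment rate ≈ 8.73%; labor force participation rate ≈ 71.07%.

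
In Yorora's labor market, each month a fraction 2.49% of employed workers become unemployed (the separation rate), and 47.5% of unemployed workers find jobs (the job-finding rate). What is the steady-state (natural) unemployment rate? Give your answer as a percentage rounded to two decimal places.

Steady-state unemployment rate ≈ 4.98%.

At steady state the flows balance: s·E = f·U, so U/(E+U) = s/(s+f).
u* = 2.49 / (2.49 + 47.5) = 2.49 / 49.99 = 4.98%.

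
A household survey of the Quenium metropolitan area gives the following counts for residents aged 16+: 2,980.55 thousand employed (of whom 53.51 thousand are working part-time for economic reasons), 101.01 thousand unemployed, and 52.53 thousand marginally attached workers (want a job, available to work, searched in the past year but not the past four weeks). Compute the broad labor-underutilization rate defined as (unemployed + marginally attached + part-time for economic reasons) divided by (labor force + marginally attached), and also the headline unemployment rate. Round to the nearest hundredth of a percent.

Labor force = 2,980.55 + 101.01 = 3,081.56 thousand.
Numerator = 101.01 + 52.53 + 53.51 = 207.05 thousand.
Denominator = 3,081.56 + 52.53 = 3,134.09 thousand.
Broad rate = 207.05 / 3,134.09 = 6.61%.
Headline unemployment rate = 101.01 / 3,081.56 = 3.28%.

Broad underutilization rate ≈ 6.61%; headline unemployment rate ≈ 3.28%.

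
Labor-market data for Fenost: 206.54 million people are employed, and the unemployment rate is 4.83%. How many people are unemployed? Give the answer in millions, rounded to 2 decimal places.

About 10.48 million are unemployed.

Let U be the number unemployed. The labor force is E + U, and U/(E+U) = 0.0483.
So U = 0.0483 × 206.54 / (1 − 0.0483) = 9.9759 / 0.9517 ≈ 10.48 million.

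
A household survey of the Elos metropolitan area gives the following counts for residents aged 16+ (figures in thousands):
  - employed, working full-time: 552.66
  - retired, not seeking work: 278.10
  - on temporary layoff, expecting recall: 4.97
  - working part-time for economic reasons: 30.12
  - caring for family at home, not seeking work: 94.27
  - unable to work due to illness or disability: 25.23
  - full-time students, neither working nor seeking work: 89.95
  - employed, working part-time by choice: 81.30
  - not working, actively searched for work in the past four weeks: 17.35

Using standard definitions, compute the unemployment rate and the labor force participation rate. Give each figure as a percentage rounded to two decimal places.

Unemployment rate ≈ 3.25%; labor force participation rate ≈ 58.47%.

Employed = 552.66 + 30.12 + 81.30 = 664.08 thousand (anyone who worked, including part-time for economic reasons, counts as employed).
Unemployed = 4.97 + 17.35 = 22.32 thousand (jobless and actively searching, or on temporary layoff).
Labor force = 664.08 + 22.32 = 686.40 thousand.
Not in labor force = 278.10 + 94.27 + 25.23 + 89.95 = 487.55 thousand (those not working and not actively searching are outside the labor force).
Civilian working-age population = 686.40 + 487.55 = 1,173.95 thousand.
Unemployment rate = 22.32 / 686.40 = 3.25%.
Labor force participation rate = 686.40 / 1,173.95 = 58.47%.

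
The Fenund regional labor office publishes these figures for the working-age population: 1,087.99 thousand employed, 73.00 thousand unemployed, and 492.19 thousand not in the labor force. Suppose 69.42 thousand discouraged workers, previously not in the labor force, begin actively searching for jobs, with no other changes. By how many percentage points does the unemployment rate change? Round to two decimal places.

Initially, labor force = 1,087.99 + 73.00 = 1,160.99 thousand, so u = 73.00/1,160.99 = 6.29%.
After the change, unemployed and labor force both rise by 69.42 → E = 1,087.99, U = 142.42, labor force = 1,230.41 thousand.
New unemployment rate = 142.42 / 1,230.41 = 11.58%.
Change = 11.58% − 6.29% = +5.29 percentage points.

The unemployment rate changes by +5.29 percentage points.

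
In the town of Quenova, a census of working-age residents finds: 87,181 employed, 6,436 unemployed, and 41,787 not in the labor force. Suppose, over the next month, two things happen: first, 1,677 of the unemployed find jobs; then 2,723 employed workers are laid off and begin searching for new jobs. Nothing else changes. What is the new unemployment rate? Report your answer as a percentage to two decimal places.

New unemployment rate ≈ 7.99%.

Initially, labor force = 87,181 + 6,436 = 93,617, so u = 6,436/93,617 = 6.87%.
After the first change, unemployed falls and employed rises by 1,677; labor force unchanged → E = 88,858, U = 4,759, labor force = 93,617.
After the second change, employed falls and unemployed rises by 2,723; labor force unchanged → E = 86,135, U = 7,482, labor force = 93,617.
New unemployment rate = 7,482 / 93,617 = 7.99%.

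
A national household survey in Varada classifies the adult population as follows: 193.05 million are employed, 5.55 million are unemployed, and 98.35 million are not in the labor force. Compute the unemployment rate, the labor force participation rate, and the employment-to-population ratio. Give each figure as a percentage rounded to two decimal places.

Unemployment rate ≈ 2.79%; labor force participation rate ≈ 66.88%; employment-population ratio ≈ 65.01%.

Labor force = employed + unemployed = 193.05 + 5.55 = 198.60 million.
Working-age population = 198.60 + 98.35 = 296.95 million.
Unemployment rate = 5.55 / 198.60 = 2.79%.
Labor force participation rate = 198.60 / 296.95 = 66.88%.
Employment-population ratio = 193.05 / 296.95 = 65.01%.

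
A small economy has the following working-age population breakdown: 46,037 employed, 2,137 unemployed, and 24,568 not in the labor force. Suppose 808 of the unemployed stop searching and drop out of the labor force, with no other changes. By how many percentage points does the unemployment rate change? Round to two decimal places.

Initially, labor force = 46,037 + 2,137 = 48,174, so u = 2,137/48,174 = 4.44%.
After the change, unemployed and labor force both fall by 808 → E = 46,037, U = 1,329, labor force = 47,366.
New unemployment rate = 1,329 / 47,366 = 2.81%.
Change = 2.81% − 4.44% = −1.63 percentage points.

The unemployment rate changes by −1.63 percentage points.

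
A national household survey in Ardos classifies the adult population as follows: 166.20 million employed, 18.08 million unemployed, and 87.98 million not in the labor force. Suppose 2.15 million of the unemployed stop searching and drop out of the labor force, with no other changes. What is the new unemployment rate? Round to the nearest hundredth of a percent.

Initially, labor force = 166.20 + 18.08 = 184.28 million, so u = 18.08/184.28 = 9.81%.
After the change, unemployed and labor force both fall by 2.15 → E = 166.20, U = 15.93, labor force = 182.13 million.
New unemployment rate = 15.93 / 182.13 = 8.75%.

New unemployment rate ≈ 8.75%.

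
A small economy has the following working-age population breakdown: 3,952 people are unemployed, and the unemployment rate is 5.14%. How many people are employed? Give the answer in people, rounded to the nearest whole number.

Labor force = U / u = 3,952 / 0.0514 ≈ 76,887.
Employed = labor force − unemployed = 76,887 − 3,952 = 72,935.

About 72,935 are employed.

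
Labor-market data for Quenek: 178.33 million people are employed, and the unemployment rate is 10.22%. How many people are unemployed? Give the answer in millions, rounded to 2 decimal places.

Let U be the number unemployed. The labor force is E + U, and U/(E+U) = 0.1022.
So U = 0.1022 × 178.33 / (1 − 0.1022) = 18.2253 / 0.8978 ≈ 20.30 million.

About 20.30 million are unemployed.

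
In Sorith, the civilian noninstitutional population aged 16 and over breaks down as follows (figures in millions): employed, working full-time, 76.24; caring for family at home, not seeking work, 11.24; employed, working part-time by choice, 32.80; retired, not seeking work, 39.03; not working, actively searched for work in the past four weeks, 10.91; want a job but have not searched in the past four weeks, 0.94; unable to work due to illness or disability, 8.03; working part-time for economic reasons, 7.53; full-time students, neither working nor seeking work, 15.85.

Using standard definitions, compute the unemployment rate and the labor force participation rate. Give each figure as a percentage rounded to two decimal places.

Unemployment rate ≈ 8.56%; labor force participation rate ≈ 62.93%.

Employed = 76.24 + 32.80 + 7.53 = 116.57 million (anyone who worked, including part-time for economic reasons, counts as employed).
Unemployed = 10.91 million.
Labor force = 116.57 + 10.91 = 127.48 million.
Not in labor force = 11.24 + 39.03 + 0.94 + 8.03 + 15.85 = 75.09 million (those not working and not actively searching are outside the labor force — including those who want a job but have given up searching).
Civilian working-age population = 127.48 + 75.09 = 202.57 million.
Unemployment rate = 10.91 / 127.48 = 8.56%.
Labor force participation rate = 127.48 / 202.57 = 62.93%.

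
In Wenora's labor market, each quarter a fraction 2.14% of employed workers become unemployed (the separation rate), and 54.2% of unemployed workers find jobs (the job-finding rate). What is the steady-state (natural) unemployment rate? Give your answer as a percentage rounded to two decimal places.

At steady state the flows balance: s·E = f·U, so U/(E+U) = s/(s+f).
u* = 2.14 / (2.14 + 54.2) = 2.14 / 56.34 = 3.80%.

Steady-state unemployment rate ≈ 3.80%.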